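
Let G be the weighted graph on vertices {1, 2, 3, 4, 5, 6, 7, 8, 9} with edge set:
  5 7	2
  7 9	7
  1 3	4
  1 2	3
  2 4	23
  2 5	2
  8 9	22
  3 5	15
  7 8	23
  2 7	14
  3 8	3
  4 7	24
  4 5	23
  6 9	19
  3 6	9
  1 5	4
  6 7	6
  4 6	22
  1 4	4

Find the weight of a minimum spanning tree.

Grow the tree from 7 using Prim:
Step 1: cheapest edge leaving the tree is 5 7 (2); add 5.
Step 2: cheapest edge leaving the tree is 2 5 (2); add 2.
Step 3: cheapest edge leaving the tree is 1 2 (3); add 1.
Step 4: cheapest edge leaving the tree is 1 3 (4); add 3.
Step 5: cheapest edge leaving the tree is 3 8 (3); add 8.
Step 6: cheapest edge leaving the tree is 1 4 (4); add 4.
Step 7: cheapest edge leaving the tree is 6 7 (6); add 6.
Step 8: cheapest edge leaving the tree is 7 9 (7); add 9.
MST edges: 5 7, 2 5, 1 2, 1 3, 3 8, 1 4, 6 7, 7 9; total weight 2+2+3+4+3+4+6+7 = 31.

31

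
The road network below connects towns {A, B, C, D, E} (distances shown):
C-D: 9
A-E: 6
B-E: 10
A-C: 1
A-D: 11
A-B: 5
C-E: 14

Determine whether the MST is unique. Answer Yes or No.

Kruskal: consider edges lightest-first.
A-C (1): add. Components now {A,C} {B} {D} {E}
A-B (5): add. Components now {A,B,C} {D} {E}
A-E (6): add. Components now {A,B,C,E} {D}
C-D (9): add. Components now {A,B,C,D,E}
Every non-tree edge has weight strictly greater than the heaviest edge on the tree path between its endpoints, so the MST is unique.

Yes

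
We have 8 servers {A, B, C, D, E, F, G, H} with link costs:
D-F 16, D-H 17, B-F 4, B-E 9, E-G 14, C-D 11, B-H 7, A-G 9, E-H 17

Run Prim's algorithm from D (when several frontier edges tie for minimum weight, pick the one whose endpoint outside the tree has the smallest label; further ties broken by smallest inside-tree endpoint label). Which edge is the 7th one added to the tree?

Prim, starting at D.
Step 1: frontier [C-D 11, D-F 16, D-H 17] → take C-D (11); add C.
Step 2: frontier [D-F 16, D-H 17] → take D-F (16); add F.
Step 3: frontier [D-H 17, B-F 4] → take B-F (4); add B.
Step 4: frontier [B-H 7, B-E 9, D-H 17] → take B-H (7); add H.
Step 5: frontier [B-E 9, E-H 17] → take B-E (9); add E.
Step 6: frontier [E-G 14] → take E-G (14); add G.
Step 7: frontier [A-G 9] → take A-G (9); add A.
The 7th edge added is A-G.

A-G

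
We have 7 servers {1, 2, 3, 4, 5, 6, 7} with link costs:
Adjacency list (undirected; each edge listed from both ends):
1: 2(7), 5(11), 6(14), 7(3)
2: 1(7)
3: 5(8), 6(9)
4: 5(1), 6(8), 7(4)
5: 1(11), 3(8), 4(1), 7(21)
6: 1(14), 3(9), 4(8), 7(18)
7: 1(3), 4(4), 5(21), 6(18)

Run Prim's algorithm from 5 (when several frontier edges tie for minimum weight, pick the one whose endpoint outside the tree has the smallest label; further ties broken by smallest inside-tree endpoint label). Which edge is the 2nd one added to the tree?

Prim, starting at 5.
Step 1: frontier [4-5 1, 3-5 8, 1-5 11, 5-7 21] → take 4-5 (1); add 4.
Step 2: frontier [4-7 4, 4-6 8, 3-5 8, 1-5 11, 5-7 21] → take 4-7 (4); add 7.
Step 3: frontier [4-6 8, 3-5 8, 1-5 11, 1-7 3, 6-7 18] → take 1-7 (3); add 1.
Step 4: frontier [1-2 7, 1-6 14, 4-6 8, 3-5 8, 6-7 18] → take 1-2 (7); add 2.
Step 5: frontier [1-6 14, 4-6 8, 3-5 8, 6-7 18] → take 3-5 (8); add 3.
Step 6: frontier [1-6 14, 3-6 9, 4-6 8, 6-7 18] → take 4-6 (8); add 6.
The 2nd edge added is 4-7.

4-7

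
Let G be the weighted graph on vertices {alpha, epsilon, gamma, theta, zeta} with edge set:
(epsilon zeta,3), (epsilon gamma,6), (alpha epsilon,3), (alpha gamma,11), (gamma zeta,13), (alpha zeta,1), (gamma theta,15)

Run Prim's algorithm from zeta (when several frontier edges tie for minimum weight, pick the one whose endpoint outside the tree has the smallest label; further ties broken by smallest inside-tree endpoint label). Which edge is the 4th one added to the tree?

gamma-theta

Prim's algorithm from zeta:
Step 1: cheapest edge leaving the tree is alpha zeta (1); add alpha.
Step 2: cheapest edge leaving the tree is alpha epsilon (3); add epsilon.
Step 3: cheapest edge leaving the tree is epsilon gamma (6); add gamma.
Step 4: cheapest edge leaving the tree is gamma theta (15); add theta.
The 4th edge added is gamma theta.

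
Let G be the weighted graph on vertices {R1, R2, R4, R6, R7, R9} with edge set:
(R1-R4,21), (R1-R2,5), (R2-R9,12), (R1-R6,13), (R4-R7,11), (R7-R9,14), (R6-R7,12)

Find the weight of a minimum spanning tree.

53

Sort edges by weight, then run Kruskal:
R1-R2 (5): add — endpoints in different components.
R4-R7 (11): add — endpoints in different components.
R2-R9 (12): add — endpoints in different components.
R6-R7 (12): add — endpoints in different components.
R1-R6 (13): add — endpoints in different components.
MST edges: R1-R2, R4-R7, R2-R9, R6-R7, R1-R6; total weight 5+11+12+12+13 = 53.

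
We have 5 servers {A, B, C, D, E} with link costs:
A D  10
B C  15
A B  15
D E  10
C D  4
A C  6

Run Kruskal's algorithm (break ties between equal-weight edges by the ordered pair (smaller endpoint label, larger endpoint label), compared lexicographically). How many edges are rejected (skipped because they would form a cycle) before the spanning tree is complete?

Sort edges by weight, then run Kruskal:
C D (4): add — endpoints in different components.
A C (6): add — endpoints in different components.
A D (10): skip — A and D already connected.
D E (10): add — endpoints in different components.
A B (15): add — endpoints in different components.
Edges rejected before the tree was complete: 1.

1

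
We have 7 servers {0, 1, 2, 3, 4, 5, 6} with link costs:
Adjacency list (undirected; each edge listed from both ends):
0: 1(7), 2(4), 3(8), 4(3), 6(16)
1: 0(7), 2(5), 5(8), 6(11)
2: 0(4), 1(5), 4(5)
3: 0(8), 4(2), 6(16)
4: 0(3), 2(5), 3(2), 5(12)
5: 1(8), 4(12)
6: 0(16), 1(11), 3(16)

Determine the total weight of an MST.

33

Sort edges by weight, then run Kruskal:
3–4 (2): add — endpoints in different components.
0–4 (3): add — endpoints in different components.
0–2 (4): add — endpoints in different components.
1–2 (5): add — endpoints in different components.
2–4 (5): skip — 2 and 4 already connected.
0–1 (7): skip — 0 and 1 already connected.
0–3 (8): skip — 0 and 3 already connected.
1–5 (8): add — endpoints in different components.
1–6 (11): add — endpoints in different components.
MST edges: 3–4, 0–4, 0–2, 1–2, 1–5, 1–6; total weight 2+3+4+5+8+11 = 33.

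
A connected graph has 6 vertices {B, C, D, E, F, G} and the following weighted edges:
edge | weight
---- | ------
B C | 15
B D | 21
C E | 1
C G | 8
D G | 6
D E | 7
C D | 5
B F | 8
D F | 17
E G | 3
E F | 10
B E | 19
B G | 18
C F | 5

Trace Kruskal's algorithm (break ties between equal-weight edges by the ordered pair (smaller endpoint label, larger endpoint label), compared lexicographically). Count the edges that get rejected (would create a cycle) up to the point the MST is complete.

Kruskal's algorithm — process edges by increasing weight (ties by edge label):
C E (1): add — endpoints in different components.
E G (3): add — endpoints in different components.
C D (5): add — endpoints in different components.
C F (5): add — endpoints in different components.
D G (6): skip — D and G already connected.
D E (7): skip — D and E already connected.
B F (8): add — endpoints in different components.
Edges rejected before the tree was complete: 2.

2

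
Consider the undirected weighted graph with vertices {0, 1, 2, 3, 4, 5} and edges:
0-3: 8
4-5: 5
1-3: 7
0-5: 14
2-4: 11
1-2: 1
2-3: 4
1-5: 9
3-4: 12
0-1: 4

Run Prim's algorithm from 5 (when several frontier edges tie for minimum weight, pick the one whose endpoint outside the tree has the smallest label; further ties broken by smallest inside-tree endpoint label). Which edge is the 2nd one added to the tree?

Prim's algorithm from 5:
Step 1: cheapest edge leaving the tree is 4-5 (5); add 4.
Step 2: cheapest edge leaving the tree is 1-5 (9); add 1.
Step 3: cheapest edge leaving the tree is 1-2 (1); add 2.
Step 4: cheapest edge leaving the tree is 0-1 (4); add 0.
Step 5: cheapest edge leaving the tree is 2-3 (4); add 3.
The 2nd edge added is 1-5.

1-5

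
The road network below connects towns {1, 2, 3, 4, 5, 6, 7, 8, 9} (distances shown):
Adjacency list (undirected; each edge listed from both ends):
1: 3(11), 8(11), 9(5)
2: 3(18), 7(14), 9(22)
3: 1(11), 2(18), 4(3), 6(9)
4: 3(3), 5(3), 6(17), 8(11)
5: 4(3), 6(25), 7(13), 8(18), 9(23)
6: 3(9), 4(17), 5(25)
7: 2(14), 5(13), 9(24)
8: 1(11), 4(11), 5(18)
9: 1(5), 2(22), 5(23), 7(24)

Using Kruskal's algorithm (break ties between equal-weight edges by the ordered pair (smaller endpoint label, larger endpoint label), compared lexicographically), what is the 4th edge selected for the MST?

Kruskal: consider edges lightest-first.
3-4 (3): add — endpoints in different components.
4-5 (3): add — endpoints in different components.
1-9 (5): add — endpoints in different components.
3-6 (9): add — endpoints in different components.
1-3 (11): add — endpoints in different components.
1-8 (11): add — endpoints in different components.
4-8 (11): skip — 4 and 8 already connected.
5-7 (13): add — endpoints in different components.
2-7 (14): add — endpoints in different components.
The 4th edge added is 3-6.

3-6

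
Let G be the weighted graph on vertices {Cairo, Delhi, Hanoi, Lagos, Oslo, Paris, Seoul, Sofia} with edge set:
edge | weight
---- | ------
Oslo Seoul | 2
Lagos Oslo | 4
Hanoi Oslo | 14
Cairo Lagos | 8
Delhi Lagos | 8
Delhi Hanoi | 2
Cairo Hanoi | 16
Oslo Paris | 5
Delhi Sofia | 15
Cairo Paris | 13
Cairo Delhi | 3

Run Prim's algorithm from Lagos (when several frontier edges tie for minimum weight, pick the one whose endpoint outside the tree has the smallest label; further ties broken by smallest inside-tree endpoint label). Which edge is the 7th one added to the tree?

Prim, starting at Lagos.
Step 1: cheapest edge leaving the tree is Lagos Oslo (4); add Oslo.
Step 2: cheapest edge leaving the tree is Oslo Seoul (2); add Seoul.
Step 3: cheapest edge leaving the tree is Oslo Paris (5); add Paris.
Step 4: cheapest edge leaving the tree is Cairo Lagos (8); add Cairo.
Step 5: cheapest edge leaving the tree is Cairo Delhi (3); add Delhi.
Step 6: cheapest edge leaving the tree is Delhi Hanoi (2); add Hanoi.
Step 7: cheapest edge leaving the tree is Delhi Sofia (15); add Sofia.
The 7th edge added is Delhi Sofia.

Delhi-Sofia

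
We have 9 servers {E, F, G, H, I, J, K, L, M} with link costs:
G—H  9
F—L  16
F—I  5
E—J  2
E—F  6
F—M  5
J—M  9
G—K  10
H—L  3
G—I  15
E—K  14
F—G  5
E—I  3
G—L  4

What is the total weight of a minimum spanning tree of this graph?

Prim, starting at J.
Step 1: frontier [E—J 2, J—M 9] → take E—J (2); add E.
Step 2: frontier [E—I 3, E—F 6, E—K 14, J—M 9] → take E—I (3); add I.
Step 3: frontier [E—F 6, E—K 14, F—I 5, G—I 15, J—M 9] → take F—I (5); add F.
Step 4: frontier [E—K 14, F—G 5, F—M 5, F—L 16, G—I 15, J—M 9] → take F—G (5); add G.
Step 5: frontier [E—K 14, F—M 5, F—L 16, G—L 4, G—H 9, G—K 10, J—M 9] → take G—L (4); add L.
Step 6: frontier [E—K 14, F—M 5, G—H 9, G—K 10, J—M 9, H—L 3] → take H—L (3); add H.
Step 7: frontier [E—K 14, F—M 5, G—K 10, J—M 9] → take F—M (5); add M.
Step 8: frontier [E—K 14, G—K 10] → take G—K (10); add K.
MST edges: E—J, E—I, F—I, F—G, G—L, H—L, F—M, G—K; total weight 2+3+5+5+4+3+5+10 = 37.

37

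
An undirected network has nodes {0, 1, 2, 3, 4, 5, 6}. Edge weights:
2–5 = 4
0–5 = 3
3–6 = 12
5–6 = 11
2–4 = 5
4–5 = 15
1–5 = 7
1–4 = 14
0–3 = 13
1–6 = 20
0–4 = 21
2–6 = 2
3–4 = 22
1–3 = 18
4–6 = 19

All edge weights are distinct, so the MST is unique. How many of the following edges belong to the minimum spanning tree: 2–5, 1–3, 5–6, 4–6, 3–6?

2

Sort edges by weight, then run Kruskal:
2–6 (2): add — endpoints in different components.
0–5 (3): add — endpoints in different components.
2–5 (4): add — endpoints in different components.
2–4 (5): add — endpoints in different components.
1–5 (7): add — endpoints in different components.
5–6 (11): skip — 5 and 6 already connected.
3–6 (12): add — endpoints in different components.
MST edge set: {2–6, 0–5, 2–5, 2–4, 1–5, 3–6}.
Of the listed edges, {2–5, 3–6} are in the MST → 2.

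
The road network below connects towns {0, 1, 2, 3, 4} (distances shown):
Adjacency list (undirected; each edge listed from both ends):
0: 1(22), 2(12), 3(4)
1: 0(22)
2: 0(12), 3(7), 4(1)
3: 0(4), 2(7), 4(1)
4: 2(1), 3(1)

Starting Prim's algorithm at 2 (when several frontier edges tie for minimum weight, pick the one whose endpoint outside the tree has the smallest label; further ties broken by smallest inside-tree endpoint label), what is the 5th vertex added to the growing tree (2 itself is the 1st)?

Grow the tree from 2 using Prim:
Step 1: cheapest edge leaving the tree is 2-4 (1); add 4.
Step 2: cheapest edge leaving the tree is 3-4 (1); add 3.
Step 3: cheapest edge leaving the tree is 0-3 (4); add 0.
Step 4: cheapest edge leaving the tree is 0-1 (22); add 1.
Vertex order: 2, 4, 3, 0, 1. The 5th vertex is 1.

1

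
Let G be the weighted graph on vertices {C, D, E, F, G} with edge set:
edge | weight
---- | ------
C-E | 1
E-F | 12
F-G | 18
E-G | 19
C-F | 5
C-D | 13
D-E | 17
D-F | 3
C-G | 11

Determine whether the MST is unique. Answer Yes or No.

Yes

Kruskal: consider edges lightest-first.
C-E (1): add. Components now {C,E} {D} {F} {G}
D-F (3): add. Components now {C,E} {D,F} {G}
C-F (5): add. Components now {C,D,E,F} {G}
C-G (11): add. Components now {C,D,E,F,G}
Every non-tree edge has weight strictly greater than the heaviest edge on the tree path between its endpoints, so the MST is unique.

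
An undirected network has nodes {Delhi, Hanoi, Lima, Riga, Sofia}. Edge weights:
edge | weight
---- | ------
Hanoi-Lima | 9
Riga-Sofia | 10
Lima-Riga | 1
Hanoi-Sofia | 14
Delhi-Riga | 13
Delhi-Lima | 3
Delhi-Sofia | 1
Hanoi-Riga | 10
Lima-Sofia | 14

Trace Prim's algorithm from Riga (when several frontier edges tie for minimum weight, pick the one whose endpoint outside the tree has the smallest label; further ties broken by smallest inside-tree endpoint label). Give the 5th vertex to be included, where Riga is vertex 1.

Prim's algorithm from Riga:
Step 1: frontier [Lima-Riga 1, Hanoi-Riga 10, Riga-Sofia 10, Delhi-Riga 13] → take Lima-Riga (1); add Lima.
Step 2: frontier [Delhi-Lima 3, Hanoi-Lima 9, Lima-Sofia 14, Hanoi-Riga 10, Riga-Sofia 10, Delhi-Riga 13] → take Delhi-Lima (3); add Delhi.
Step 3: frontier [Delhi-Sofia 1, Hanoi-Lima 9, Lima-Sofia 14, Hanoi-Riga 10, Riga-Sofia 10] → take Delhi-Sofia (1); add Sofia.
Step 4: frontier [Hanoi-Lima 9, Hanoi-Riga 10, Hanoi-Sofia 14] → take Hanoi-Lima (9); add Hanoi.
Vertex order: Riga, Lima, Delhi, Sofia, Hanoi. The 5th vertex is Hanoi.

Hanoi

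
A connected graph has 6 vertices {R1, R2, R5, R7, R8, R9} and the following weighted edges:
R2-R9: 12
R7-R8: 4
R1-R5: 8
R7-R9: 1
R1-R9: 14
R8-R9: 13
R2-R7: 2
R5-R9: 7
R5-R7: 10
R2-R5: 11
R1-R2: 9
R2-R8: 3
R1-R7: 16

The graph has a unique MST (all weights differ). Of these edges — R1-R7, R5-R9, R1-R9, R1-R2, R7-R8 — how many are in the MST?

Kruskal's algorithm — process edges by increasing weight (ties by edge label):
R7-R9 (1): add — endpoints in different components.
R2-R7 (2): add — endpoints in different components.
R2-R8 (3): add — endpoints in different components.
R7-R8 (4): skip — R8 and R7 already connected.
R5-R9 (7): add — endpoints in different components.
R1-R5 (8): add — endpoints in different components.
MST edge set: {R7-R9, R2-R7, R2-R8, R5-R9, R1-R5}.
Of the listed edges, {R5-R9} are in the MST → 1.

1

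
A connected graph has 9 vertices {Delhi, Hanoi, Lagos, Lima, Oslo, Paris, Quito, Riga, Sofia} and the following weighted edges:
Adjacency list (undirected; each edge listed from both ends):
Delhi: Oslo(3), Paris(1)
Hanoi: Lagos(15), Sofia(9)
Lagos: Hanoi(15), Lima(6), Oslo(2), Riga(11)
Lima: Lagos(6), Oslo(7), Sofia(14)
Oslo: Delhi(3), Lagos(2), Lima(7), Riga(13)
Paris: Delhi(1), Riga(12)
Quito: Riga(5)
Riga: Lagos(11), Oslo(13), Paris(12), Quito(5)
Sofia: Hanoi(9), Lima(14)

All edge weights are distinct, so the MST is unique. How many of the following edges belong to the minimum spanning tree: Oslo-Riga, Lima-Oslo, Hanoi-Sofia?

1

Kruskal: consider edges lightest-first.
Delhi-Paris (1): add — endpoints in different components.
Lagos-Oslo (2): add — endpoints in different components.
Delhi-Oslo (3): add — endpoints in different components.
Quito-Riga (5): add — endpoints in different components.
Lagos-Lima (6): add — endpoints in different components.
Lima-Oslo (7): skip — Lima and Oslo already connected.
Hanoi-Sofia (9): add — endpoints in different components.
Lagos-Riga (11): add — endpoints in different components.
Paris-Riga (12): skip — Riga and Paris already connected.
Oslo-Riga (13): skip — Oslo and Riga already connected.
Lima-Sofia (14): add — endpoints in different components.
MST edge set: {Delhi-Paris, Lagos-Oslo, Delhi-Oslo, Quito-Riga, Lagos-Lima, Hanoi-Sofia, Lagos-Riga, Lima-Sofia}.
Of the listed edges, {Hanoi-Sofia} are in the MST → 1.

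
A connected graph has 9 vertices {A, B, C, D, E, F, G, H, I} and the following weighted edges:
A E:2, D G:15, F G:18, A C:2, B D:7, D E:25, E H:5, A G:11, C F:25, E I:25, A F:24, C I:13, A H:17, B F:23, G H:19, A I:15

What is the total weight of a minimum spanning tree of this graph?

73

Prim, starting at C.
Step 1: cheapest edge leaving the tree is A C (2); add A.
Step 2: cheapest edge leaving the tree is A E (2); add E.
Step 3: cheapest edge leaving the tree is E H (5); add H.
Step 4: cheapest edge leaving the tree is A G (11); add G.
Step 5: cheapest edge leaving the tree is C I (13); add I.
Step 6: cheapest edge leaving the tree is D G (15); add D.
Step 7: cheapest edge leaving the tree is B D (7); add B.
Step 8: cheapest edge leaving the tree is F G (18); add F.
MST edges: A C, A E, E H, A G, C I, D G, B D, F G; total weight 2+2+5+11+13+15+7+18 = 73.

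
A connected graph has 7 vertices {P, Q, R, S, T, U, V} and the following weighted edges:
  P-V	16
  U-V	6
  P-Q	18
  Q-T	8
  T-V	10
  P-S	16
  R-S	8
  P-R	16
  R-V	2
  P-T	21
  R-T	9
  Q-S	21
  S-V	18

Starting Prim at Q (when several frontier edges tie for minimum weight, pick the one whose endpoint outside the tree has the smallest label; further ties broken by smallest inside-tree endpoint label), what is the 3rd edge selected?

R-V

Prim, starting at Q.
Step 1: cheapest edge leaving the tree is Q-T (8); add T.
Step 2: cheapest edge leaving the tree is R-T (9); add R.
Step 3: cheapest edge leaving the tree is R-V (2); add V.
Step 4: cheapest edge leaving the tree is U-V (6); add U.
Step 5: cheapest edge leaving the tree is R-S (8); add S.
Step 6: cheapest edge leaving the tree is P-R (16); add P.
The 3rd edge added is R-V.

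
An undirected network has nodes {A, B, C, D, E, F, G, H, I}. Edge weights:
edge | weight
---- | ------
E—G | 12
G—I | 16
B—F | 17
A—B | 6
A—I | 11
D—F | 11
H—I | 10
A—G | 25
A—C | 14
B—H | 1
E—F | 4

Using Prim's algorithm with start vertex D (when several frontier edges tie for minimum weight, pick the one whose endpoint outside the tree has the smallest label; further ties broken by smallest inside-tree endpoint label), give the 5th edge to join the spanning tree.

Grow the tree from D using Prim:
Step 1: cheapest edge leaving the tree is D—F (11); add F.
Step 2: cheapest edge leaving the tree is E—F (4); add E.
Step 3: cheapest edge leaving the tree is E—G (12); add G.
Step 4: cheapest edge leaving the tree is G—I (16); add I.
Step 5: cheapest edge leaving the tree is H—I (10); add H.
Step 6: cheapest edge leaving the tree is B—H (1); add B.
Step 7: cheapest edge leaving the tree is A—B (6); add A.
Step 8: cheapest edge leaving the tree is A—C (14); add C.
The 5th edge added is H—I.

H-I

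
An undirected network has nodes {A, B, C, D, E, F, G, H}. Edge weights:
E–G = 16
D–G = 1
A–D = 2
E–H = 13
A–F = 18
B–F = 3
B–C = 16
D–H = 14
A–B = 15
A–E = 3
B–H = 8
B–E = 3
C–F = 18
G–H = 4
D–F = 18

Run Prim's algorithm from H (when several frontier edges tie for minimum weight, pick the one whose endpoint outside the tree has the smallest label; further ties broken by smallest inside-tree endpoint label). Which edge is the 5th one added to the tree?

Prim, starting at H.
Step 1: cheapest edge leaving the tree is G–H (4); add G.
Step 2: cheapest edge leaving the tree is D–G (1); add D.
Step 3: cheapest edge leaving the tree is A–D (2); add A.
Step 4: cheapest edge leaving the tree is A–E (3); add E.
Step 5: cheapest edge leaving the tree is B–E (3); add B.
Step 6: cheapest edge leaving the tree is B–F (3); add F.
Step 7: cheapest edge leaving the tree is B–C (16); add C.
The 5th edge added is B–E.

B-E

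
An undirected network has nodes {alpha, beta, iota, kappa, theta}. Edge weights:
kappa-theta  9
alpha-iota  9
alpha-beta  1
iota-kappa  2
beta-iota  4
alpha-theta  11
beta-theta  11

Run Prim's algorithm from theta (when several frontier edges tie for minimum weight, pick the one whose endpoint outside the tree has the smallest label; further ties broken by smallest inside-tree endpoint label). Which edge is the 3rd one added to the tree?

Prim, starting at theta.
Step 1: frontier [kappa-theta 9, alpha-theta 11, beta-theta 11] → take kappa-theta (9); add kappa.
Step 2: frontier [iota-kappa 2, alpha-theta 11, beta-theta 11] → take iota-kappa (2); add iota.
Step 3: frontier [beta-iota 4, alpha-iota 9, alpha-theta 11, beta-theta 11] → take beta-iota (4); add beta.
Step 4: frontier [alpha-beta 1, alpha-iota 9, alpha-theta 11] → take alpha-beta (1); add alpha.
The 3rd edge added is beta-iota.

beta-iota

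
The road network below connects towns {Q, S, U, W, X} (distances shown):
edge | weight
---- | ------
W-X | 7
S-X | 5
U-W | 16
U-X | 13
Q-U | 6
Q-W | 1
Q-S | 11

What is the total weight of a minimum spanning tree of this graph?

19

Prim, starting at S.
Step 1: cheapest edge leaving the tree is S-X (5); add X.
Step 2: cheapest edge leaving the tree is W-X (7); add W.
Step 3: cheapest edge leaving the tree is Q-W (1); add Q.
Step 4: cheapest edge leaving the tree is Q-U (6); add U.
MST edges: S-X, W-X, Q-W, Q-U; total weight 5+7+1+6 = 19.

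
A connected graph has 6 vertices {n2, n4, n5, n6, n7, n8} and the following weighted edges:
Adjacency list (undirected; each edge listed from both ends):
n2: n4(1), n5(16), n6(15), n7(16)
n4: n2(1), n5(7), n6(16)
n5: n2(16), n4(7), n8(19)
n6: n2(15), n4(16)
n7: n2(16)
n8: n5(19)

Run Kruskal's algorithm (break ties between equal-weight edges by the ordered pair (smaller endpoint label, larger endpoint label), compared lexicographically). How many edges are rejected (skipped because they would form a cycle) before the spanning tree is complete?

Kruskal: consider edges lightest-first.
n2 n4 (1): add — endpoints in different components.
n4 n5 (7): add — endpoints in different components.
n2 n6 (15): add — endpoints in different components.
n2 n5 (16): skip — n2 and n5 already connected.
n2 n7 (16): add — endpoints in different components.
n4 n6 (16): skip — n6 and n4 already connected.
n5 n8 (19): add — endpoints in different components.
Edges rejected before the tree was complete: 2.

2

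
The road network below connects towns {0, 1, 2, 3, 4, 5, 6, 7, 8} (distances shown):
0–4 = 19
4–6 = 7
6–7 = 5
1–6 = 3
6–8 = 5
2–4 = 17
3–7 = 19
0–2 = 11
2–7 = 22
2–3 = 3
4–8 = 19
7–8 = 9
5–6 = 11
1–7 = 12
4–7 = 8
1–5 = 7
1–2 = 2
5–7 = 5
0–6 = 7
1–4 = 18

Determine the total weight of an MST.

37

Prim, starting at 8.
Step 1: cheapest edge leaving the tree is 6–8 (5); add 6.
Step 2: cheapest edge leaving the tree is 1–6 (3); add 1.
Step 3: cheapest edge leaving the tree is 1–2 (2); add 2.
Step 4: cheapest edge leaving the tree is 2–3 (3); add 3.
Step 5: cheapest edge leaving the tree is 6–7 (5); add 7.
Step 6: cheapest edge leaving the tree is 5–7 (5); add 5.
Step 7: cheapest edge leaving the tree is 0–6 (7); add 0.
Step 8: cheapest edge leaving the tree is 4–6 (7); add 4.
MST edges: 6–8, 1–6, 1–2, 2–3, 6–7, 5–7, 0–6, 4–6; total weight 5+3+2+3+5+5+7+7 = 37.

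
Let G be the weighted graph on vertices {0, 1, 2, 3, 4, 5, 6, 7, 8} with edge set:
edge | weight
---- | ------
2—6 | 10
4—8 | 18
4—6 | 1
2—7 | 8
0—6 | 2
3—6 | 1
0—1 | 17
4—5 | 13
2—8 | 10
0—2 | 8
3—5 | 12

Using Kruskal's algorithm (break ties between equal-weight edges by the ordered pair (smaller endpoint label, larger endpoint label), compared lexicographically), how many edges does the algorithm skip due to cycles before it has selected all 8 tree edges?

Sort edges by weight, then run Kruskal:
3—6 (1): add — endpoints in different components.
4—6 (1): add — endpoints in different components.
0—6 (2): add — endpoints in different components.
0—2 (8): add — endpoints in different components.
2—7 (8): add — endpoints in different components.
2—6 (10): skip — 2 and 6 already connected.
2—8 (10): add — endpoints in different components.
3—5 (12): add — endpoints in different components.
4—5 (13): skip — 4 and 5 already connected.
0—1 (17): add — endpoints in different components.
Edges rejected before the tree was complete: 2.

2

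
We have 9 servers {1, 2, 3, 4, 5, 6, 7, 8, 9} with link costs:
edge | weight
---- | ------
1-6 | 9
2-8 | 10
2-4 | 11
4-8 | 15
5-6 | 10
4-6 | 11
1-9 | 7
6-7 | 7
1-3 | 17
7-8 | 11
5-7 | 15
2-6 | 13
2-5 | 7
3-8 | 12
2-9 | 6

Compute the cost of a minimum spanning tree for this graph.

Kruskal's algorithm — process edges by increasing weight (ties by edge label):
2-9 (6): add — endpoints in different components.
1-9 (7): add — endpoints in different components.
2-5 (7): add — endpoints in different components.
6-7 (7): add — endpoints in different components.
1-6 (9): add — endpoints in different components.
2-8 (10): add — endpoints in different components.
5-6 (10): skip — 5 and 6 already connected.
2-4 (11): add — endpoints in different components.
4-6 (11): skip — 4 and 6 already connected.
7-8 (11): skip — 7 and 8 already connected.
3-8 (12): add — endpoints in different components.
MST edges: 2-9, 1-9, 2-5, 6-7, 1-6, 2-8, 2-4, 3-8; total weight 6+7+7+7+9+10+11+12 = 69.

69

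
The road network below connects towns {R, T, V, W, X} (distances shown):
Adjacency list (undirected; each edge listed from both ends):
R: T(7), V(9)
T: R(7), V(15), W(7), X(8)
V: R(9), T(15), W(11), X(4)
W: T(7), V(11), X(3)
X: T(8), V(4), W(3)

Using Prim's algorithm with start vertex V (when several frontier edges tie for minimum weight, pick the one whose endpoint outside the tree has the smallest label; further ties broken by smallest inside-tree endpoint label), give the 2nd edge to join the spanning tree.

W-X

Prim, starting at V.
Step 1: frontier [V–X 4, R–V 9, V–W 11, T–V 15] → take V–X (4); add X.
Step 2: frontier [R–V 9, V–W 11, T–V 15, W–X 3, T–X 8] → take W–X (3); add W.
Step 3: frontier [R–V 9, T–V 15, T–W 7, T–X 8] → take T–W (7); add T.
Step 4: frontier [R–T 7, R–V 9] → take R–T (7); add R.
The 2nd edge added is W–X.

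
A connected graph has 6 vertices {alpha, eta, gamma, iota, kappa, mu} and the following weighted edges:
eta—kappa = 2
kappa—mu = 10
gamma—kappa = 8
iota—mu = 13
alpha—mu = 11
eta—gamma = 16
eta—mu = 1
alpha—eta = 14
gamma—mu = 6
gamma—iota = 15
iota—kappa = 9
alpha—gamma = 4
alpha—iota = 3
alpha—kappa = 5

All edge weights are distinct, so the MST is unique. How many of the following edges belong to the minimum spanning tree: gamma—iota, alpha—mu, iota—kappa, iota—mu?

Kruskal: consider edges lightest-first.
eta—mu (1): add — endpoints in different components.
eta—kappa (2): add — endpoints in different components.
alpha—iota (3): add — endpoints in different components.
alpha—gamma (4): add — endpoints in different components.
alpha—kappa (5): add — endpoints in different components.
MST edge set: {eta—mu, eta—kappa, alpha—iota, alpha—gamma, alpha—kappa}.
Of the listed edges, {} are in the MST → 0.

0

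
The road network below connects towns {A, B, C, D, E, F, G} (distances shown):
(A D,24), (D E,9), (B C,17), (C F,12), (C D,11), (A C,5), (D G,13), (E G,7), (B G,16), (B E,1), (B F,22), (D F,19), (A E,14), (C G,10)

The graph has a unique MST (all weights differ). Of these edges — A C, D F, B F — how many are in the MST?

1

Kruskal: consider edges lightest-first.
B E (1): add — endpoints in different components.
A C (5): add — endpoints in different components.
E G (7): add — endpoints in different components.
D E (9): add — endpoints in different components.
C G (10): add — endpoints in different components.
C D (11): skip — C and D already connected.
C F (12): add — endpoints in different components.
MST edge set: {B E, A C, E G, D E, C G, C F}.
Of the listed edges, {A C} are in the MST → 1.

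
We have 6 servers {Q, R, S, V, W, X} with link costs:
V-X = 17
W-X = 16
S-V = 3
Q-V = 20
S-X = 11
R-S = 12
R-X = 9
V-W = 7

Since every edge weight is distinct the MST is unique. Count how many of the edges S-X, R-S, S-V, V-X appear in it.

Kruskal: consider edges lightest-first.
S-V (3): add. Components now {R} {X} {S,V} {Q} {W}
V-W (7): add. Components now {R} {X} {S,V,W} {Q}
R-X (9): add. Components now {R,X} {S,V,W} {Q}
S-X (11): add. Components now {R,S,V,W,X} {Q}
R-S (12): skip — R and S already connected.
W-X (16): skip — X and W already connected.
V-X (17): skip — X and V already connected.
Q-V (20): add. Components now {Q,R,S,V,W,X}
MST edge set: {S-V, V-W, R-X, S-X, Q-V}.
Of the listed edges, {S-X, S-V} are in the MST → 2.

2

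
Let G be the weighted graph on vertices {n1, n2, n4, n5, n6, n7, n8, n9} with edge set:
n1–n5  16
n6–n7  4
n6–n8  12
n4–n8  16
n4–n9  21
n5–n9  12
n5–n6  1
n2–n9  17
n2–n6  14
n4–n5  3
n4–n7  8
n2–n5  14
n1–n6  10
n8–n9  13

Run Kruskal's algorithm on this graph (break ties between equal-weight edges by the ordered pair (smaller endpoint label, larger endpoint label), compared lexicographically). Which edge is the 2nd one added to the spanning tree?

Kruskal: consider edges lightest-first.
n5–n6 (1): add — endpoints in different components.
n4–n5 (3): add — endpoints in different components.
n6–n7 (4): add — endpoints in different components.
n4–n7 (8): skip — n7 and n4 already connected.
n1–n6 (10): add — endpoints in different components.
n5–n9 (12): add — endpoints in different components.
n6–n8 (12): add — endpoints in different components.
n8–n9 (13): skip — n9 and n8 already connected.
n2–n5 (14): add — endpoints in different components.
The 2nd edge added is n4–n5.

n4-n5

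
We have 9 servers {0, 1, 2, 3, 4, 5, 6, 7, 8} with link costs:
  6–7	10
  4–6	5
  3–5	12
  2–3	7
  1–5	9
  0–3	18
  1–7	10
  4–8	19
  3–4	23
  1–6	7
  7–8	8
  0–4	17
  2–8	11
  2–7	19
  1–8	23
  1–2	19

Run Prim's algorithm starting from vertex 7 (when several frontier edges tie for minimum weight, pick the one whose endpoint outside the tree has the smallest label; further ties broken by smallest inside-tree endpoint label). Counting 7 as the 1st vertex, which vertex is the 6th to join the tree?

Prim's algorithm from 7:
Step 1: cheapest edge leaving the tree is 7–8 (8); add 8.
Step 2: cheapest edge leaving the tree is 1–7 (10); add 1.
Step 3: cheapest edge leaving the tree is 1–6 (7); add 6.
Step 4: cheapest edge leaving the tree is 4–6 (5); add 4.
Step 5: cheapest edge leaving the tree is 1–5 (9); add 5.
Step 6: cheapest edge leaving the tree is 2–8 (11); add 2.
Step 7: cheapest edge leaving the tree is 2–3 (7); add 3.
Step 8: cheapest edge leaving the tree is 0–4 (17); add 0.
Vertex order: 7, 8, 1, 6, 4, 5, 2, 3, 0. The 6th vertex is 5.

5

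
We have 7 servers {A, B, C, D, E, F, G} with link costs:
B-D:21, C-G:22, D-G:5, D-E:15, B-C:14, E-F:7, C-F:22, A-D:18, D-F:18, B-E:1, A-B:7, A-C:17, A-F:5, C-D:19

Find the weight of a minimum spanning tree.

Grow the tree from A using Prim:
Step 1: cheapest edge leaving the tree is A-F (5); add F.
Step 2: cheapest edge leaving the tree is A-B (7); add B.
Step 3: cheapest edge leaving the tree is B-E (1); add E.
Step 4: cheapest edge leaving the tree is B-C (14); add C.
Step 5: cheapest edge leaving the tree is D-E (15); add D.
Step 6: cheapest edge leaving the tree is D-G (5); add G.
MST edges: A-F, A-B, B-E, B-C, D-E, D-G; total weight 5+7+1+14+15+5 = 47.

47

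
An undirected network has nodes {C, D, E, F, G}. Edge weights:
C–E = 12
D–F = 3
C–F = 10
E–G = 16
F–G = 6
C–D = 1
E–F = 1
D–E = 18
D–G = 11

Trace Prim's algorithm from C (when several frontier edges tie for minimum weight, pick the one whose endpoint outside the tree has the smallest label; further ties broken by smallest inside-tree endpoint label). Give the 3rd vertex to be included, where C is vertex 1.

Prim, starting at C.
Step 1: cheapest edge leaving the tree is C–D (1); add D.
Step 2: cheapest edge leaving the tree is D–F (3); add F.
Step 3: cheapest edge leaving the tree is E–F (1); add E.
Step 4: cheapest edge leaving the tree is F–G (6); add G.
Vertex order: C, D, F, E, G. The 3rd vertex is F.

F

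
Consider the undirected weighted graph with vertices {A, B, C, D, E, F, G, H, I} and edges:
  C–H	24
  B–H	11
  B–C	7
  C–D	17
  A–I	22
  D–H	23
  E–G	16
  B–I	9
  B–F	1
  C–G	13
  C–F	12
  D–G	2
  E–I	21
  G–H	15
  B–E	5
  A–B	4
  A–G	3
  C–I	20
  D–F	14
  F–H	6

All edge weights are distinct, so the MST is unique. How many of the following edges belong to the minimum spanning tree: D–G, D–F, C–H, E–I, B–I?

2

Sort edges by weight, then run Kruskal:
B–F (1): add — endpoints in different components.
D–G (2): add — endpoints in different components.
A–G (3): add — endpoints in different components.
A–B (4): add — endpoints in different components.
B–E (5): add — endpoints in different components.
F–H (6): add — endpoints in different components.
B–C (7): add — endpoints in different components.
B–I (9): add — endpoints in different components.
MST edge set: {B–F, D–G, A–G, A–B, B–E, F–H, B–C, B–I}.
Of the listed edges, {D–G, B–I} are in the MST → 2.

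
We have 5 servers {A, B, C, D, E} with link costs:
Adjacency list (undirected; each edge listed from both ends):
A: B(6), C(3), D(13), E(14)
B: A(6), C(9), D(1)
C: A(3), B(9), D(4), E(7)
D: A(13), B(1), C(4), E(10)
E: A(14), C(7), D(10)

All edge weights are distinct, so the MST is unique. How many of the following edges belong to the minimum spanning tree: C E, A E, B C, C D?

Kruskal's algorithm — process edges by increasing weight (ties by edge label):
B D (1): add. Components now {A} {B,D} {C} {E}
A C (3): add. Components now {A,C} {B,D} {E}
C D (4): add. Components now {A,B,C,D} {E}
A B (6): skip — A and B already connected.
C E (7): add. Components now {A,B,C,D,E}
MST edge set: {B D, A C, C D, C E}.
Of the listed edges, {C E, C D} are in the MST → 2.

2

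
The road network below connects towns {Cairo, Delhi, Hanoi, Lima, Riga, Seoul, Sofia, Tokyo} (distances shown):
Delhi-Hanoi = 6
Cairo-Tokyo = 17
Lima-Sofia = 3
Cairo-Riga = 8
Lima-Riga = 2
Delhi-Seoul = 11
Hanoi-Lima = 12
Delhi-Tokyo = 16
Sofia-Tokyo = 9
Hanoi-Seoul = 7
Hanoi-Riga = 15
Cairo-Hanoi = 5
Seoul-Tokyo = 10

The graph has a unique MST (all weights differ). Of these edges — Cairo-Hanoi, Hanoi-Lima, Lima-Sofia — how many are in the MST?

Kruskal's algorithm — process edges by increasing weight (ties by edge label):
Lima-Riga (2): add — endpoints in different components.
Lima-Sofia (3): add — endpoints in different components.
Cairo-Hanoi (5): add — endpoints in different components.
Delhi-Hanoi (6): add — endpoints in different components.
Hanoi-Seoul (7): add — endpoints in different components.
Cairo-Riga (8): add — endpoints in different components.
Sofia-Tokyo (9): add — endpoints in different components.
MST edge set: {Lima-Riga, Lima-Sofia, Cairo-Hanoi, Delhi-Hanoi, Hanoi-Seoul, Cairo-Riga, Sofia-Tokyo}.
Of the listed edges, {Cairo-Hanoi, Lima-Sofia} are in the MST → 2.

2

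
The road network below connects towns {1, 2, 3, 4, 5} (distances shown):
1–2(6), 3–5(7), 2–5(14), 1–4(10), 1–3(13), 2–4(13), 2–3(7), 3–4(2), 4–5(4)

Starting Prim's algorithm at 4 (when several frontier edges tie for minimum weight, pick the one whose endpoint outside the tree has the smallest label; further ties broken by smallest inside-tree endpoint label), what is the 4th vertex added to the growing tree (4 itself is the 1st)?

Grow the tree from 4 using Prim:
Step 1: cheapest edge leaving the tree is 3–4 (2); add 3.
Step 2: cheapest edge leaving the tree is 4–5 (4); add 5.
Step 3: cheapest edge leaving the tree is 2–3 (7); add 2.
Step 4: cheapest edge leaving the tree is 1–2 (6); add 1.
Vertex order: 4, 3, 5, 2, 1. The 4th vertex is 2.

2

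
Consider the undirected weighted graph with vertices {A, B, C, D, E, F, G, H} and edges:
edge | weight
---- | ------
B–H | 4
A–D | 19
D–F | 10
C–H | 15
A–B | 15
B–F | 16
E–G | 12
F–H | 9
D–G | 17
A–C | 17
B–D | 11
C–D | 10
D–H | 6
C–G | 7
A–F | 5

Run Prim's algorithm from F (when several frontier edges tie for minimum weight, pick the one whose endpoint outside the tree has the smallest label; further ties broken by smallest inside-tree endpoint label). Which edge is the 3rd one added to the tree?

B-H

Prim's algorithm from F:
Step 1: cheapest edge leaving the tree is A–F (5); add A.
Step 2: cheapest edge leaving the tree is F–H (9); add H.
Step 3: cheapest edge leaving the tree is B–H (4); add B.
Step 4: cheapest edge leaving the tree is D–H (6); add D.
Step 5: cheapest edge leaving the tree is C–D (10); add C.
Step 6: cheapest edge leaving the tree is C–G (7); add G.
Step 7: cheapest edge leaving the tree is E–G (12); add E.
The 3rd edge added is B–H.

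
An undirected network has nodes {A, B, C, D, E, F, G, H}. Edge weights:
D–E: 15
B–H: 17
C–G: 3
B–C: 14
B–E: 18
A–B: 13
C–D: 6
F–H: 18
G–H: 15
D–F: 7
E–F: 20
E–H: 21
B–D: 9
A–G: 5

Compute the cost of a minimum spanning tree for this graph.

Grow the tree from F using Prim:
Step 1: frontier [D–F 7, F–H 18, E–F 20] → take D–F (7); add D.
Step 2: frontier [C–D 6, B–D 9, D–E 15, F–H 18, E–F 20] → take C–D (6); add C.
Step 3: frontier [C–G 3, B–C 14, B–D 9, D–E 15, F–H 18, E–F 20] → take C–G (3); add G.
Step 4: frontier [B–C 14, B–D 9, D–E 15, F–H 18, E–F 20, A–G 5, G–H 15] → take A–G (5); add A.
Step 5: frontier [A–B 13, B–C 14, B–D 9, D–E 15, F–H 18, E–F 20, G–H 15] → take B–D (9); add B.
Step 6: frontier [B–H 17, B–E 18, D–E 15, F–H 18, E–F 20, G–H 15] → take D–E (15); add E.
Step 7: frontier [B–H 17, E–H 21, F–H 18, G–H 15] → take G–H (15); add H.
MST edges: D–F, C–D, C–G, A–G, B–D, D–E, G–H; total weight 7+6+3+5+9+15+15 = 60.

60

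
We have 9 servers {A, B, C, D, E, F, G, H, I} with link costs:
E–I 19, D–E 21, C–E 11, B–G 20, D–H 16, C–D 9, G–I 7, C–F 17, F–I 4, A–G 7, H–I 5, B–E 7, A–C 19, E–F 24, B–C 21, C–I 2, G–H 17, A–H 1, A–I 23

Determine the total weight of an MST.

46

Prim's algorithm from B:
Step 1: cheapest edge leaving the tree is B–E (7); add E.
Step 2: cheapest edge leaving the tree is C–E (11); add C.
Step 3: cheapest edge leaving the tree is C–I (2); add I.
Step 4: cheapest edge leaving the tree is F–I (4); add F.
Step 5: cheapest edge leaving the tree is H–I (5); add H.
Step 6: cheapest edge leaving the tree is A–H (1); add A.
Step 7: cheapest edge leaving the tree is A–G (7); add G.
Step 8: cheapest edge leaving the tree is C–D (9); add D.
MST edges: B–E, C–E, C–I, F–I, H–I, A–H, A–G, C–D; total weight 7+11+2+4+5+1+7+9 = 46.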